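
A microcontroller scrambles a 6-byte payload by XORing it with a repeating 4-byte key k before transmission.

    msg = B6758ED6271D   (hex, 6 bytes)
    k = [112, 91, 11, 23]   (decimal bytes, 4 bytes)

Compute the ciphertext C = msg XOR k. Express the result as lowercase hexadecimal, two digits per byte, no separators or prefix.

c62e85c15746

The 4-byte key repeats, so the effective keystream is 70 5b 0b 17 70 5b.
byte 0: 10110110 ^ 01110000 = 11000110
byte 1: 01110101 ^ 01011011 = 00101110
byte 2: 10001110 ^ 00001011 = 10000101
byte 3: 11010110 ^ 00010111 = 11000001
byte 4: 00100111 ^ 01110000 = 01010111
byte 5: 00011101 ^ 01011011 = 01000110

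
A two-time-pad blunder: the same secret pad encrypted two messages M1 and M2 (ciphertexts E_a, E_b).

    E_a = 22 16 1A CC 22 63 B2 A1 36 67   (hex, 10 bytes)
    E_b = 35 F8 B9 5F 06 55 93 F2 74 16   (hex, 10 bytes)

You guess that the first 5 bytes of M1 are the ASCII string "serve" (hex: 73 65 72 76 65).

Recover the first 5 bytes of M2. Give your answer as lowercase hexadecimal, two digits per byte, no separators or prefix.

First, E_a ⊕ E_b = (M1 ⊕ K) ⊕ (M2 ⊕ K) = M1 ⊕ M2, so the key drops out. Then M2 = (M1 ⊕ M2) ⊕ M1 over the first 5 bytes.
byte 0: (22 XOR 35) XOR 73 = 17 XOR 73 = 64
byte 1: (16 XOR f8) XOR 65 = ee XOR 65 = 8b
byte 2: (1a XOR b9) XOR 72 = a3 XOR 72 = d1
byte 3: (cc XOR 5f) XOR 76 = 93 XOR 76 = e5
byte 4: (22 XOR 06) XOR 65 = 24 XOR 65 = 41

648bd1e541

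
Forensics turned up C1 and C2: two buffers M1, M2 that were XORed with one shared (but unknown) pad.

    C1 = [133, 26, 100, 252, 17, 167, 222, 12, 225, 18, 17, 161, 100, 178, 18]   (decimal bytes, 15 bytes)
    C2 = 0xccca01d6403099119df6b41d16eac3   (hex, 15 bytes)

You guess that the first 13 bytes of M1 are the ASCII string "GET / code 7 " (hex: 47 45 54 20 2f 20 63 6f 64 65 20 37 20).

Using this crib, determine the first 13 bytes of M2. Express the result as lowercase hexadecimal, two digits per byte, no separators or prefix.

0e95310a7eb724721881858b52

First, C1 ⊕ C2 = (M1 ⊕ K) ⊕ (M2 ⊕ K) = M1 ⊕ M2, so the key drops out. Then M2 = (M1 ⊕ M2) ⊕ M1 over the first 13 bytes.
byte 0: (85 ^ cc) ^ 47 = 49 ^ 47 = 0e
byte 1: (1a ^ ca) ^ 45 = d0 ^ 45 = 95
byte 2: (64 ^ 01) ^ 54 = 65 ^ 54 = 31
byte 3: (fc ^ d6) ^ 20 = 2a ^ 20 = 0a
byte 4: (11 ^ 40) ^ 2f = 51 ^ 2f = 7e
byte 5: (a7 ^ 30) ^ 20 = 97 ^ 20 = b7
byte 6: (de ^ 99) ^ 63 = 47 ^ 63 = 24
byte 7: (0c ^ 11) ^ 6f = 1d ^ 6f = 72
byte 8: (e1 ^ 9d) ^ 64 = 7c ^ 64 = 18
byte 9: (12 ^ f6) ^ 65 = e4 ^ 65 = 81
byte 10: (11 ^ b4) ^ 20 = a5 ^ 20 = 85
byte 11: (a1 ^ 1d) ^ 37 = bc ^ 37 = 8b
byte 12: (64 ^ 16) ^ 20 = 72 ^ 20 = 52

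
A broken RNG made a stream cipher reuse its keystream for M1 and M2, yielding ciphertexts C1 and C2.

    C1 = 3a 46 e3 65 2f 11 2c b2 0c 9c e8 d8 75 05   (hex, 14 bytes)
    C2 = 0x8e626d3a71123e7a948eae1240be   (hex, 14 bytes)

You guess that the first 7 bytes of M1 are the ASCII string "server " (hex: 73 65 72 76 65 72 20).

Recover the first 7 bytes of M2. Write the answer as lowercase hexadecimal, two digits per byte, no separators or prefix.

c741fc293b7132

First, C1 ⊕ C2 = (M1 ⊕ K) ⊕ (M2 ⊕ K) = M1 ⊕ M2, so the key drops out. Then M2 = (M1 ⊕ M2) ⊕ M1 over the first 7 bytes.
byte 0: (3a ⊕ 8e) ⊕ 73 = b4 ⊕ 73 = c7
byte 1: (46 ⊕ 62) ⊕ 65 = 24 ⊕ 65 = 41
byte 2: (e3 ⊕ 6d) ⊕ 72 = 8e ⊕ 72 = fc
byte 3: (65 ⊕ 3a) ⊕ 76 = 5f ⊕ 76 = 29
byte 4: (2f ⊕ 71) ⊕ 65 = 5e ⊕ 65 = 3b
byte 5: (11 ⊕ 12) ⊕ 72 = 03 ⊕ 72 = 71
byte 6: (2c ⊕ 3e) ⊕ 20 = 12 ⊕ 20 = 32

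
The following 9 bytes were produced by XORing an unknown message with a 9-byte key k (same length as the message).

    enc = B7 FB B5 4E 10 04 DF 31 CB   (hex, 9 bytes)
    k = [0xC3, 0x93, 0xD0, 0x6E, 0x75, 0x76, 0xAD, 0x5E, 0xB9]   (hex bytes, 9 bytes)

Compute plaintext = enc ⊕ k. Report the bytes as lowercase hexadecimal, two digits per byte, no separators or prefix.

746865206572726f72

183 XOR 195 = 116
251 XOR 147 = 104
181 XOR 208 = 101
 78 XOR 110 =  32
 16 XOR 117 = 101
  4 XOR 118 = 114
223 XOR 173 = 114
 49 XOR  94 = 111
203 XOR 185 = 114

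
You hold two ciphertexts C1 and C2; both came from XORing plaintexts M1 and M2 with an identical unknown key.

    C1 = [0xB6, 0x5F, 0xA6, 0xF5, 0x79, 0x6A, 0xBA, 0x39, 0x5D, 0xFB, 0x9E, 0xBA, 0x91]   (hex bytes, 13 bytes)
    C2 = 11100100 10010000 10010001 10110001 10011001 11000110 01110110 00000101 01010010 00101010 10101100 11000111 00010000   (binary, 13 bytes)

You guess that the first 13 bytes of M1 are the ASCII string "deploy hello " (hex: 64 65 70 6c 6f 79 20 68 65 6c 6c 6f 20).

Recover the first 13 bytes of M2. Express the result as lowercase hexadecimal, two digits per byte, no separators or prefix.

First, C1 ⊕ C2 = (M1 ⊕ K) ⊕ (M2 ⊕ K) = M1 ⊕ M2, so the key drops out. Then M2 = (M1 ⊕ M2) ⊕ M1 over the first 13 bytes.
byte 0: (b6 xor e4) xor 64 = 52 xor 64 = 36
byte 1: (5f xor 90) xor 65 = cf xor 65 = aa
byte 2: (a6 xor 91) xor 70 = 37 xor 70 = 47
byte 3: (f5 xor b1) xor 6c = 44 xor 6c = 28
byte 4: (79 xor 99) xor 6f = e0 xor 6f = 8f
byte 5: (6a xor c6) xor 79 = ac xor 79 = d5
byte 6: (ba xor 76) xor 20 = cc xor 20 = ec
byte 7: (39 xor 05) xor 68 = 3c xor 68 = 54
byte 8: (5d xor 52) xor 65 = 0f xor 65 = 6a
byte 9: (fb xor 2a) xor 6c = d1 xor 6c = bd
byte 10: (9e xor ac) xor 6c = 32 xor 6c = 5e
byte 11: (ba xor c7) xor 6f = 7d xor 6f = 12
byte 12: (91 xor 10) xor 20 = 81 xor 20 = a1

36aa47288fd5ec546abd5e12a1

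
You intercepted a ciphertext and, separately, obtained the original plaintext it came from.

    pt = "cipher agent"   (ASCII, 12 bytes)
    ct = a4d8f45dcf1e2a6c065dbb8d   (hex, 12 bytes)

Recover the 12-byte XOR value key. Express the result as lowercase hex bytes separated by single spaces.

c7 b1 84 35 aa 6c 0a 0d 61 38 d5 f9

Since ct = pt ⊕ key, XORing both sides with pt gives key = pt ⊕ ct.
byte 0: 63 ⊕ a4 = c7
byte 1: 69 ⊕ d8 = b1
byte 2: 70 ⊕ f4 = 84
byte 3: 68 ⊕ 5d = 35
byte 4: 65 ⊕ cf = aa
byte 5: 72 ⊕ 1e = 6c
byte 6: 20 ⊕ 2a = 0a
byte 7: 61 ⊕ 6c = 0d
byte 8: 67 ⊕ 06 = 61
byte 9: 65 ⊕ 5d = 38
byte 10: 6e ⊕ bb = d5
byte 11: 74 ⊕ 8d = f9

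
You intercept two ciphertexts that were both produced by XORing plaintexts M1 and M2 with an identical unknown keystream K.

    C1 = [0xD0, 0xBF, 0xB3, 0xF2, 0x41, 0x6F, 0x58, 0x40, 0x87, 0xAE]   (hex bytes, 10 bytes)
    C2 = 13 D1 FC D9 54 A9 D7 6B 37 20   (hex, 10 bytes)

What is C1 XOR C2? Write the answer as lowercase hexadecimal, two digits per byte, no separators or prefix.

C1 ⊕ C2 = (M1 ⊕ K) ⊕ (M2 ⊕ K) = M1 ⊕ M2 — the shared key cancels under XOR.
208 XOR  19 = 195
191 XOR 209 = 110
179 XOR 252 =  79
242 XOR 217 =  43
 65 XOR  84 =  21
111 XOR 169 = 198
 88 XOR 215 = 143
 64 XOR 107 =  43
135 XOR  55 = 176
174 XOR  32 = 142

c36e4f2b15c68f2bb08e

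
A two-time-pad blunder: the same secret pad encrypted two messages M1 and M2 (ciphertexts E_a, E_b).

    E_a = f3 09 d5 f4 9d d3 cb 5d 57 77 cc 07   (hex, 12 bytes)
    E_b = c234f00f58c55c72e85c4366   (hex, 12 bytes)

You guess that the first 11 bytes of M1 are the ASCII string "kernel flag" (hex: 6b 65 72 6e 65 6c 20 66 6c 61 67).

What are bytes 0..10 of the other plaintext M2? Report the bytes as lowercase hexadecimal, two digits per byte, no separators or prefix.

5a585795a07ab749d34ae8

First, E_a ⊕ E_b = (M1 ⊕ K) ⊕ (M2 ⊕ K) = M1 ⊕ M2, so the key drops out. Then M2 = (M1 ⊕ M2) ⊕ M1 over the first 11 bytes.
byte 0: (f3 XOR c2) XOR 6b = 31 XOR 6b = 5a
byte 1: (09 XOR 34) XOR 65 = 3d XOR 65 = 58
byte 2: (d5 XOR f0) XOR 72 = 25 XOR 72 = 57
byte 3: (f4 XOR 0f) XOR 6e = fb XOR 6e = 95
byte 4: (9d XOR 58) XOR 65 = c5 XOR 65 = a0
byte 5: (d3 XOR c5) XOR 6c = 16 XOR 6c = 7a
byte 6: (cb XOR 5c) XOR 20 = 97 XOR 20 = b7
byte 7: (5d XOR 72) XOR 66 = 2f XOR 66 = 49
byte 8: (57 XOR e8) XOR 6c = bf XOR 6c = d3
byte 9: (77 XOR 5c) XOR 61 = 2b XOR 61 = 4a
byte 10: (cc XOR 43) XOR 67 = 8f XOR 67 = e8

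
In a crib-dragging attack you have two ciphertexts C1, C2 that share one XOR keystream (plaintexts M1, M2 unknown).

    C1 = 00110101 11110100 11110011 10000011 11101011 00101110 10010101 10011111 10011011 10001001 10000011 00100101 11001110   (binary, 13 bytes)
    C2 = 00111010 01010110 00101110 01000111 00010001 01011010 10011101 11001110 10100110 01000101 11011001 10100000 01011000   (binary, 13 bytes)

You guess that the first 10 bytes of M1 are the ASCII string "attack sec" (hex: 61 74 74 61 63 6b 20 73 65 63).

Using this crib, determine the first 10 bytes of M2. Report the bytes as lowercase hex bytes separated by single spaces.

6e d6 a9 a5 99 1f 28 22 58 af

First, C1 ⊕ C2 = (M1 ⊕ K) ⊕ (M2 ⊕ K) = M1 ⊕ M2, so the key drops out. Then M2 = (M1 ⊕ M2) ⊕ M1 over the first 10 bytes.
byte 0: (35 xor 3a) xor 61 = 0f xor 61 = 6e
byte 1: (f4 xor 56) xor 74 = a2 xor 74 = d6
byte 2: (f3 xor 2e) xor 74 = dd xor 74 = a9
byte 3: (83 xor 47) xor 61 = c4 xor 61 = a5
byte 4: (eb xor 11) xor 63 = fa xor 63 = 99
byte 5: (2e xor 5a) xor 6b = 74 xor 6b = 1f
byte 6: (95 xor 9d) xor 20 = 08 xor 20 = 28
byte 7: (9f xor ce) xor 73 = 51 xor 73 = 22
byte 8: (9b xor a6) xor 65 = 3d xor 65 = 58
byte 9: (89 xor 45) xor 63 = cc xor 63 = af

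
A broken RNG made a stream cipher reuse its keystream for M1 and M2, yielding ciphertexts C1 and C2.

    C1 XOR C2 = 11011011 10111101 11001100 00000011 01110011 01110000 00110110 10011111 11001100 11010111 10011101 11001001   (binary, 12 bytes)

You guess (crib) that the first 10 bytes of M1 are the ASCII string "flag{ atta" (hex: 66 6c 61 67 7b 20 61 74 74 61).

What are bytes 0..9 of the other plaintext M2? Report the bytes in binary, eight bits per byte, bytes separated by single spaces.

Since C1 ⊕ C2 = M1 ⊕ M2, XORing with the guessed M1 bytes yields the corresponding M2 bytes: M2 = (C1 ⊕ C2) ⊕ M1.
db ^ 66 = bd
bd ^ 6c = d1
cc ^ 61 = ad
03 ^ 67 = 64
73 ^ 7b = 08
70 ^ 20 = 50
36 ^ 61 = 57
9f ^ 74 = eb
cc ^ 74 = b8
d7 ^ 61 = b6

10111101 11010001 10101101 01100100 00001000 01010000 01010111 11101011 10111000 10110110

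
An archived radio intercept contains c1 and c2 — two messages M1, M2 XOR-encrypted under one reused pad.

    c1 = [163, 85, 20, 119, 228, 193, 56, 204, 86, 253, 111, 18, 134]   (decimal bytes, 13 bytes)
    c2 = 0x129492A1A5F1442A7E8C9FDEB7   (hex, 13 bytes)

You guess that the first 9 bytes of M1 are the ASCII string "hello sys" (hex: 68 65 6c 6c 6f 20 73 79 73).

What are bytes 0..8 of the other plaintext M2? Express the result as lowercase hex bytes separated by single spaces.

First, c1 ⊕ c2 = (M1 ⊕ K) ⊕ (M2 ⊕ K) = M1 ⊕ M2, so the key drops out. Then M2 = (M1 ⊕ M2) ⊕ M1 over the first 9 bytes.
byte 0: (a3 ⊕ 12) ⊕ 68 = b1 ⊕ 68 = d9
byte 1: (55 ⊕ 94) ⊕ 65 = c1 ⊕ 65 = a4
byte 2: (14 ⊕ 92) ⊕ 6c = 86 ⊕ 6c = ea
byte 3: (77 ⊕ a1) ⊕ 6c = d6 ⊕ 6c = ba
byte 4: (e4 ⊕ a5) ⊕ 6f = 41 ⊕ 6f = 2e
byte 5: (c1 ⊕ f1) ⊕ 20 = 30 ⊕ 20 = 10
byte 6: (38 ⊕ 44) ⊕ 73 = 7c ⊕ 73 = 0f
byte 7: (cc ⊕ 2a) ⊕ 79 = e6 ⊕ 79 = 9f
byte 8: (56 ⊕ 7e) ⊕ 73 = 28 ⊕ 73 = 5b

d9 a4 ea ba 2e 10 0f 9f 5b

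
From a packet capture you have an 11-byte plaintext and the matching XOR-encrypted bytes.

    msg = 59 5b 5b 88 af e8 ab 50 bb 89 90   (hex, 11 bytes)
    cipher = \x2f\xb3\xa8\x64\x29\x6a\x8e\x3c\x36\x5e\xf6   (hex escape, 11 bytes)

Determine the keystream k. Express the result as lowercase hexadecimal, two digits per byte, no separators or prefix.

76e8f3ec8682256c8dd766

Since cipher = msg ⊕ k, XORing both sides with msg gives k = msg ⊕ cipher.
byte 0: 01011001 ^ 00101111 = 01110110
byte 1: 01011011 ^ 10110011 = 11101000
byte 2: 01011011 ^ 10101000 = 11110011
byte 3: 10001000 ^ 01100100 = 11101100
byte 4: 10101111 ^ 00101001 = 10000110
byte 5: 11101000 ^ 01101010 = 10000010
byte 6: 10101011 ^ 10001110 = 00100101
byte 7: 01010000 ^ 00111100 = 01101100
byte 8: 10111011 ^ 00110110 = 10001101
byte 9: 10001001 ^ 01011110 = 11010111
byte 10: 10010000 ^ 11110110 = 01100110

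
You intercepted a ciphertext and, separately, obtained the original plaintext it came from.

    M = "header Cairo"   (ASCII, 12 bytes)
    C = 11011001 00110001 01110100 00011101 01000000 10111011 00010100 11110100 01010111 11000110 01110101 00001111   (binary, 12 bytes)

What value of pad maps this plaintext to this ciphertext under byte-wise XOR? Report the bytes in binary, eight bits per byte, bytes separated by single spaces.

Since C = M ⊕ pad, XORing both sides with M gives pad = M ⊕ C.
byte 0: 104 ⊕ 217 = 177
byte 1: 101 ⊕  49 =  84
byte 2:  97 ⊕ 116 =  21
byte 3: 100 ⊕  29 = 121
byte 4: 101 ⊕  64 =  37
byte 5: 114 ⊕ 187 = 201
byte 6:  32 ⊕  20 =  52
byte 7:  67 ⊕ 244 = 183
byte 8:  97 ⊕  87 =  54
byte 9: 105 ⊕ 198 = 175
byte 10: 114 ⊕ 117 =   7
byte 11: 111 ⊕  15 =  96

10110001 01010100 00010101 01111001 00100101 11001001 00110100 10110111 00110110 10101111 00000111 01100000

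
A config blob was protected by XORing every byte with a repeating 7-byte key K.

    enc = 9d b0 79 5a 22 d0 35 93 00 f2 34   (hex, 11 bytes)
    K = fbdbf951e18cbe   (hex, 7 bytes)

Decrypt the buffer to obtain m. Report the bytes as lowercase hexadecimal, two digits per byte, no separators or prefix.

The 7-byte key repeats, so the effective keystream is fb db f9 51 e1 8c be fb db f9 51.
byte 0: 10011101 ^ 11111011 = 01100110
byte 1: 10110000 ^ 11011011 = 01101011
byte 2: 01111001 ^ 11111001 = 10000000
byte 3: 01011010 ^ 01010001 = 00001011
byte 4: 00100010 ^ 11100001 = 11000011
byte 5: 11010000 ^ 10001100 = 01011100
byte 6: 00110101 ^ 10111110 = 10001011
byte 7: 10010011 ^ 11111011 = 01101000
byte 8: 00000000 ^ 11011011 = 11011011
byte 9: 11110010 ^ 11111001 = 00001011
byte 10: 00110100 ^ 01010001 = 01100101

666b800bc35c8b68db0b65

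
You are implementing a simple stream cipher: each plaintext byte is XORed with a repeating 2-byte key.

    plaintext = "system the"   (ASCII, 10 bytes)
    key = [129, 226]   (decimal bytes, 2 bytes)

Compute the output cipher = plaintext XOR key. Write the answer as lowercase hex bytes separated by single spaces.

The 2-byte key repeats, so the effective keystream is 81 e2 81 e2 81 e2 81 e2 81 e2.
byte 0: 73 xor 81 = f2
byte 1: 79 xor e2 = 9b
byte 2: 73 xor 81 = f2
byte 3: 74 xor e2 = 96
byte 4: 65 xor 81 = e4
byte 5: 6d xor e2 = 8f
byte 6: 20 xor 81 = a1
byte 7: 74 xor e2 = 96
byte 8: 68 xor 81 = e9
byte 9: 65 xor e2 = 87

f2 9b f2 96 e4 8f a1 96 e9 87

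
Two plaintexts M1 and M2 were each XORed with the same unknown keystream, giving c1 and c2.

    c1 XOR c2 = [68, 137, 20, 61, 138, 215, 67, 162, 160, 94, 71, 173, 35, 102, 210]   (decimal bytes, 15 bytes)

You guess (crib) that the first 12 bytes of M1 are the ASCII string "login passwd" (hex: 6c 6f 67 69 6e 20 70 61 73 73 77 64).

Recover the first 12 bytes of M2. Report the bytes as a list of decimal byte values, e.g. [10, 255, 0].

Since c1 ⊕ c2 = M1 ⊕ M2, XORing with the guessed M1 bytes yields the corresponding M2 bytes: M2 = (c1 ⊕ c2) ⊕ M1.
01000100 xor 01101100 = 00101000
10001001 xor 01101111 = 11100110
00010100 xor 01100111 = 01110011
00111101 xor 01101001 = 01010100
10001010 xor 01101110 = 11100100
11010111 xor 00100000 = 11110111
01000011 xor 01110000 = 00110011
10100010 xor 01100001 = 11000011
10100000 xor 01110011 = 11010011
01011110 xor 01110011 = 00101101
01000111 xor 01110111 = 00110000
10101101 xor 01100100 = 11001001

[40, 230, 115, 84, 228, 247, 51, 195, 211, 45, 48, 201]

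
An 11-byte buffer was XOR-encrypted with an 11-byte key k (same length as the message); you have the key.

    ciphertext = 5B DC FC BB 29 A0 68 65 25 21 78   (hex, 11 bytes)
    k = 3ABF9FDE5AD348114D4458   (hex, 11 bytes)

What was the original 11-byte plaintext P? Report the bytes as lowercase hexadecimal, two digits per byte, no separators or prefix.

6163636573732074686520

byte 0: 5b ^ 3a = 61
byte 1: dc ^ bf = 63
byte 2: fc ^ 9f = 63
byte 3: bb ^ de = 65
byte 4: 29 ^ 5a = 73
byte 5: a0 ^ d3 = 73
byte 6: 68 ^ 48 = 20
byte 7: 65 ^ 11 = 74
byte 8: 25 ^ 4d = 68
byte 9: 21 ^ 44 = 65
byte 10: 78 ^ 58 = 20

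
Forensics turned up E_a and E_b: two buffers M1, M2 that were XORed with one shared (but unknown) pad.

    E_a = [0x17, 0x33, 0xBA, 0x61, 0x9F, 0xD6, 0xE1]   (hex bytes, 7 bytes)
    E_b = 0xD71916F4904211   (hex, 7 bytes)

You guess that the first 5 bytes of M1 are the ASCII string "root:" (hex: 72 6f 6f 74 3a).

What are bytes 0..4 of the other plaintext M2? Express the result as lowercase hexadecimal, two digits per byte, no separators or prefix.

First, E_a ⊕ E_b = (M1 ⊕ K) ⊕ (M2 ⊕ K) = M1 ⊕ M2, so the key drops out. Then M2 = (M1 ⊕ M2) ⊕ M1 over the first 5 bytes.
byte 0: (17 XOR d7) XOR 72 = c0 XOR 72 = b2
byte 1: (33 XOR 19) XOR 6f = 2a XOR 6f = 45
byte 2: (ba XOR 16) XOR 6f = ac XOR 6f = c3
byte 3: (61 XOR f4) XOR 74 = 95 XOR 74 = e1
byte 4: (9f XOR 90) XOR 3a = 0f XOR 3a = 35

b245c3e135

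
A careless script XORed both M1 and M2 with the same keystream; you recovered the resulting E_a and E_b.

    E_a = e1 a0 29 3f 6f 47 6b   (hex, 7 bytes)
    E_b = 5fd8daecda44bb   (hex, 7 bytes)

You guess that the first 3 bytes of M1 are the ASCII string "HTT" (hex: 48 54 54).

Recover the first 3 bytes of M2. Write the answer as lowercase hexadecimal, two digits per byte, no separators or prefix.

First, E_a ⊕ E_b = (M1 ⊕ K) ⊕ (M2 ⊕ K) = M1 ⊕ M2, so the key drops out. Then M2 = (M1 ⊕ M2) ⊕ M1 over the first 3 bytes.
byte 0: (e1 ⊕ 5f) ⊕ 48 = be ⊕ 48 = f6
byte 1: (a0 ⊕ d8) ⊕ 54 = 78 ⊕ 54 = 2c
byte 2: (29 ⊕ da) ⊕ 54 = f3 ⊕ 54 = a7

f62ca7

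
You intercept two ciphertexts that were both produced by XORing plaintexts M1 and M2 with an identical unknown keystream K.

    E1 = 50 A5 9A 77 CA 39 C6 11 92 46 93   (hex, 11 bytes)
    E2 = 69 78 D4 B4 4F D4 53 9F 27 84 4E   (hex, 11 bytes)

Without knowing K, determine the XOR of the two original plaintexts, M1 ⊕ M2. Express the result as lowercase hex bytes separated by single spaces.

39 dd 4e c3 85 ed 95 8e b5 c2 dd

E1 ⊕ E2 = (M1 ⊕ K) ⊕ (M2 ⊕ K) = M1 ⊕ M2 — the shared key cancels under XOR.
01010000 XOR 01101001 = 00111001
10100101 XOR 01111000 = 11011101
10011010 XOR 11010100 = 01001110
01110111 XOR 10110100 = 11000011
11001010 XOR 01001111 = 10000101
00111001 XOR 11010100 = 11101101
11000110 XOR 01010011 = 10010101
00010001 XOR 10011111 = 10001110
10010010 XOR 00100111 = 10110101
01000110 XOR 10000100 = 11000010
10010011 XOR 01001110 = 11011101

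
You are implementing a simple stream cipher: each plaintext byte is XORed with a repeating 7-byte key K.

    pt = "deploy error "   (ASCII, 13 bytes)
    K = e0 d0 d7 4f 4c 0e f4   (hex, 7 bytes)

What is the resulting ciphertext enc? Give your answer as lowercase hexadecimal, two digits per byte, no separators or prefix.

The 7-byte key repeats, so the effective keystream is e0 d0 d7 4f 4c 0e f4 e0 d0 d7 4f 4c 0e.
byte 0: 64 ⊕ e0 = 84
byte 1: 65 ⊕ d0 = b5
byte 2: 70 ⊕ d7 = a7
byte 3: 6c ⊕ 4f = 23
byte 4: 6f ⊕ 4c = 23
byte 5: 79 ⊕ 0e = 77
byte 6: 20 ⊕ f4 = d4
byte 7: 65 ⊕ e0 = 85
byte 8: 72 ⊕ d0 = a2
byte 9: 72 ⊕ d7 = a5
byte 10: 6f ⊕ 4f = 20
byte 11: 72 ⊕ 4c = 3e
byte 12: 20 ⊕ 0e = 2e

84b5a7232377d485a2a5203e2e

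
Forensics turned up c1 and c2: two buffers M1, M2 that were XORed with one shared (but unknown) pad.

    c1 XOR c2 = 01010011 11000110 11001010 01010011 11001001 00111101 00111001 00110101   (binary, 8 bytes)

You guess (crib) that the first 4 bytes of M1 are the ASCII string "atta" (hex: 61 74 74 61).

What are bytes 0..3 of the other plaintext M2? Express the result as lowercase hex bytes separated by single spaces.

Since c1 ⊕ c2 = M1 ⊕ M2, XORing with the guessed M1 bytes yields the corresponding M2 bytes: M2 = (c1 ⊕ c2) ⊕ M1.
 83 xor  97 =  50
198 xor 116 = 178
202 xor 116 = 190
 83 xor  97 =  50

32 b2 be 32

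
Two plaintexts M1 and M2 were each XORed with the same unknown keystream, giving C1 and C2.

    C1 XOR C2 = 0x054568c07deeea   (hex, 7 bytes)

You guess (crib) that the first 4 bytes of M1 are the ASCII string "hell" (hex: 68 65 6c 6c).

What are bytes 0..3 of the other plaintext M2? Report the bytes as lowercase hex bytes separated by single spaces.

6d 20 04 ac

Since C1 ⊕ C2 = M1 ⊕ M2, XORing with the guessed M1 bytes yields the corresponding M2 bytes: M2 = (C1 ⊕ C2) ⊕ M1.
  5 XOR 104 = 109
 69 XOR 101 =  32
104 XOR 108 =   4
192 XOR 108 = 172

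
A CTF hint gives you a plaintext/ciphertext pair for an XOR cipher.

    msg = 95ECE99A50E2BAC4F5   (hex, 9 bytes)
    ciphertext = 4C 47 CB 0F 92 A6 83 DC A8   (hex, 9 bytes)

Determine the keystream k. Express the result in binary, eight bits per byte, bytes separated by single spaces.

Since ciphertext = msg ⊕ k, XORing both sides with msg gives k = msg ⊕ ciphertext.
95 XOR 4c = d9
ec XOR 47 = ab
e9 XOR cb = 22
9a XOR 0f = 95
50 XOR 92 = c2
e2 XOR a6 = 44
ba XOR 83 = 39
c4 XOR dc = 18
f5 XOR a8 = 5d

11011001 10101011 00100010 10010101 11000010 01000100 00111001 00011000 01011101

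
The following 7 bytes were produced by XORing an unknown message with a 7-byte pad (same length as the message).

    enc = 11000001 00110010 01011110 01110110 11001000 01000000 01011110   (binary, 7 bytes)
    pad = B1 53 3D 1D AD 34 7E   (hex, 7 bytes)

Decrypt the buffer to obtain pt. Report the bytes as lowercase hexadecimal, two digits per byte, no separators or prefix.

XOR is its own inverse, so applying the key byte-wise gives the result directly.
byte 0: 193 XOR 177 = 112
byte 1:  50 XOR  83 =  97
byte 2:  94 XOR  61 =  99
byte 3: 118 XOR  29 = 107
byte 4: 200 XOR 173 = 101
byte 5:  64 XOR  52 = 116
byte 6:  94 XOR 126 =  32

7061636b657420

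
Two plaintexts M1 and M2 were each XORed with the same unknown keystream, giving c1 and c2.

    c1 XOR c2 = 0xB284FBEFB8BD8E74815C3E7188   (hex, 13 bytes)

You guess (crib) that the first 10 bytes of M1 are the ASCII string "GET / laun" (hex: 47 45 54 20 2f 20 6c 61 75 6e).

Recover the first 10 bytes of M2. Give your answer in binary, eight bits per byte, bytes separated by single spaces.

Since c1 ⊕ c2 = M1 ⊕ M2, XORing with the guessed M1 bytes yields the corresponding M2 bytes: M2 = (c1 ⊕ c2) ⊕ M1.
10110010 ⊕ 01000111 = 11110101
10000100 ⊕ 01000101 = 11000001
11111011 ⊕ 01010100 = 10101111
11101111 ⊕ 00100000 = 11001111
10111000 ⊕ 00101111 = 10010111
10111101 ⊕ 00100000 = 10011101
10001110 ⊕ 01101100 = 11100010
01110100 ⊕ 01100001 = 00010101
10000001 ⊕ 01110101 = 11110100
01011100 ⊕ 01101110 = 00110010

11110101 11000001 10101111 11001111 10010111 10011101 11100010 00010101 11110100 00110010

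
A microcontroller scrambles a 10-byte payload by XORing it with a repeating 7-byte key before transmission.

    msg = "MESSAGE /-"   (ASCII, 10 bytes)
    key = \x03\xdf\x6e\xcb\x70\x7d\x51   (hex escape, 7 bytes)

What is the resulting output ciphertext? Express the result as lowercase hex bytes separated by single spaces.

4e 9a 3d 98 31 3a 14 23 f0 43

The 7-byte key repeats, so the effective keystream is 03 df 6e cb 70 7d 51 03 df 6e.
byte 0: 4d ⊕ 03 = 4e
byte 1: 45 ⊕ df = 9a
byte 2: 53 ⊕ 6e = 3d
byte 3: 53 ⊕ cb = 98
byte 4: 41 ⊕ 70 = 31
byte 5: 47 ⊕ 7d = 3a
byte 6: 45 ⊕ 51 = 14
byte 7: 20 ⊕ 03 = 23
byte 8: 2f ⊕ df = f0
byte 9: 2d ⊕ 6e = 43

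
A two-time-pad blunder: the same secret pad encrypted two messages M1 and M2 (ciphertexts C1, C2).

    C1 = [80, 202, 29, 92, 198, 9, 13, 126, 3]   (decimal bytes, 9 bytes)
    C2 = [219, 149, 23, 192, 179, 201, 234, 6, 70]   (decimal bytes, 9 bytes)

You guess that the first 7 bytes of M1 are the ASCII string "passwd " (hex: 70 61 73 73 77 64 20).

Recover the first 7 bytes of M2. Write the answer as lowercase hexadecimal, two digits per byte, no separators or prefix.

First, C1 ⊕ C2 = (M1 ⊕ K) ⊕ (M2 ⊕ K) = M1 ⊕ M2, so the key drops out. Then M2 = (M1 ⊕ M2) ⊕ M1 over the first 7 bytes.
byte 0: (50 ^ db) ^ 70 = 8b ^ 70 = fb
byte 1: (ca ^ 95) ^ 61 = 5f ^ 61 = 3e
byte 2: (1d ^ 17) ^ 73 = 0a ^ 73 = 79
byte 3: (5c ^ c0) ^ 73 = 9c ^ 73 = ef
byte 4: (c6 ^ b3) ^ 77 = 75 ^ 77 = 02
byte 5: (09 ^ c9) ^ 64 = c0 ^ 64 = a4
byte 6: (0d ^ ea) ^ 20 = e7 ^ 20 = c7

fb3e79ef02a4c7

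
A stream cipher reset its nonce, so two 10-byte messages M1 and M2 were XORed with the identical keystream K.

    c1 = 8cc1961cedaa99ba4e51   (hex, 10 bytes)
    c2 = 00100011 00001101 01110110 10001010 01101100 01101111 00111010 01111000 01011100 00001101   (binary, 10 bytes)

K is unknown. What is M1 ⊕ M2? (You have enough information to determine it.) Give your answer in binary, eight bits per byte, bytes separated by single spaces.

10101111 11001100 11100000 10010110 10000001 11000101 10100011 11000010 00010010 01011100

c1 ⊕ c2 = (M1 ⊕ K) ⊕ (M2 ⊕ K) = M1 ⊕ M2 — the shared key cancels under XOR.
140 XOR  35 = 175
193 XOR  13 = 204
150 XOR 118 = 224
 28 XOR 138 = 150
237 XOR 108 = 129
170 XOR 111 = 197
153 XOR  58 = 163
186 XOR 120 = 194
 78 XOR  92 =  18
 81 XOR  13 =  92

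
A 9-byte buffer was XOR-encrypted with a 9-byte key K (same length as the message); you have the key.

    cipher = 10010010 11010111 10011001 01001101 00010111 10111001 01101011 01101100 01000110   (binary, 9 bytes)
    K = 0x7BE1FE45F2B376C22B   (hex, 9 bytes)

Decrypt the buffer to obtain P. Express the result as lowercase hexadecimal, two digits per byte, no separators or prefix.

e9366708e50a1dae6d

XOR is its own inverse, so applying the key byte-wise gives the result directly.
92 XOR 7b = e9
d7 XOR e1 = 36
99 XOR fe = 67
4d XOR 45 = 08
17 XOR f2 = e5
b9 XOR b3 = 0a
6b XOR 76 = 1d
6c XOR c2 = ae
46 XOR 2b = 6d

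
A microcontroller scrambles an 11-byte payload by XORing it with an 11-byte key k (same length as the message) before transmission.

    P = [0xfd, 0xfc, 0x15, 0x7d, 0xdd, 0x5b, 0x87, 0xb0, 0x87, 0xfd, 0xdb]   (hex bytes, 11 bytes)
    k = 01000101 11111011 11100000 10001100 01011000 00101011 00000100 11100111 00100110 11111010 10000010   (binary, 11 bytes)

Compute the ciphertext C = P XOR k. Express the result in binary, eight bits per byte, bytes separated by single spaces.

10111000 00000111 11110101 11110001 10000101 01110000 10000011 01010111 10100001 00000111 01011001

11111101 ⊕ 01000101 = 10111000
11111100 ⊕ 11111011 = 00000111
00010101 ⊕ 11100000 = 11110101
01111101 ⊕ 10001100 = 11110001
11011101 ⊕ 01011000 = 10000101
01011011 ⊕ 00101011 = 01110000
10000111 ⊕ 00000100 = 10000011
10110000 ⊕ 11100111 = 01010111
10000111 ⊕ 00100110 = 10100001
11111101 ⊕ 11111010 = 00000111
11011011 ⊕ 10000010 = 01011001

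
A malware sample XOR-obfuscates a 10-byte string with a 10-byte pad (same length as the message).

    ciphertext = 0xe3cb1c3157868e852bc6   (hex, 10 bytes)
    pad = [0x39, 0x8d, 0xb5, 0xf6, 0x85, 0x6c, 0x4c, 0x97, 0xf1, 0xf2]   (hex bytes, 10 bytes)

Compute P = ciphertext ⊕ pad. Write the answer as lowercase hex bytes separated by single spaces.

e3 XOR 39 = da
cb XOR 8d = 46
1c XOR b5 = a9
31 XOR f6 = c7
57 XOR 85 = d2
86 XOR 6c = ea
8e XOR 4c = c2
85 XOR 97 = 12
2b XOR f1 = da
c6 XOR f2 = 34

da 46 a9 c7 d2 ea c2 12 da 34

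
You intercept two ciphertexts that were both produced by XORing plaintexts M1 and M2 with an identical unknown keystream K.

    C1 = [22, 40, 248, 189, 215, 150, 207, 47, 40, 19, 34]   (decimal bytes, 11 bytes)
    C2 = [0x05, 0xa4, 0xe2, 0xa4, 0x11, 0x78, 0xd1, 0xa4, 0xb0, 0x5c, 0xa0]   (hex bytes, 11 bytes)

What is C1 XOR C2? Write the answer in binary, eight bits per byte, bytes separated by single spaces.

C1 ⊕ C2 = (M1 ⊕ K) ⊕ (M2 ⊕ K) = M1 ⊕ M2 — the shared key cancels under XOR.
16 ⊕ 05 = 13
28 ⊕ a4 = 8c
f8 ⊕ e2 = 1a
bd ⊕ a4 = 19
d7 ⊕ 11 = c6
96 ⊕ 78 = ee
cf ⊕ d1 = 1e
2f ⊕ a4 = 8b
28 ⊕ b0 = 98
13 ⊕ 5c = 4f
22 ⊕ a0 = 82

00010011 10001100 00011010 00011001 11000110 11101110 00011110 10001011 10011000 01001111 10000010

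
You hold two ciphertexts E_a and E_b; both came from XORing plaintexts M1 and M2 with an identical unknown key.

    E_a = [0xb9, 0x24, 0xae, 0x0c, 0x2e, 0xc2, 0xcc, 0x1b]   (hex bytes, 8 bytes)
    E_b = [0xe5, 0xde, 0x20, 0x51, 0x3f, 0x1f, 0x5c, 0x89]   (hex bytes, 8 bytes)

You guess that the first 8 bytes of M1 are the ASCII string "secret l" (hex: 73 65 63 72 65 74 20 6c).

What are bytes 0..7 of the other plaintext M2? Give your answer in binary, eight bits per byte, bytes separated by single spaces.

First, E_a ⊕ E_b = (M1 ⊕ K) ⊕ (M2 ⊕ K) = M1 ⊕ M2, so the key drops out. Then M2 = (M1 ⊕ M2) ⊕ M1 over the first 8 bytes.
byte 0: (b9 ⊕ e5) ⊕ 73 = 5c ⊕ 73 = 2f
byte 1: (24 ⊕ de) ⊕ 65 = fa ⊕ 65 = 9f
byte 2: (ae ⊕ 20) ⊕ 63 = 8e ⊕ 63 = ed
byte 3: (0c ⊕ 51) ⊕ 72 = 5d ⊕ 72 = 2f
byte 4: (2e ⊕ 3f) ⊕ 65 = 11 ⊕ 65 = 74
byte 5: (c2 ⊕ 1f) ⊕ 74 = dd ⊕ 74 = a9
byte 6: (cc ⊕ 5c) ⊕ 20 = 90 ⊕ 20 = b0
byte 7: (1b ⊕ 89) ⊕ 6c = 92 ⊕ 6c = fe

00101111 10011111 11101101 00101111 01110100 10101001 10110000 11111110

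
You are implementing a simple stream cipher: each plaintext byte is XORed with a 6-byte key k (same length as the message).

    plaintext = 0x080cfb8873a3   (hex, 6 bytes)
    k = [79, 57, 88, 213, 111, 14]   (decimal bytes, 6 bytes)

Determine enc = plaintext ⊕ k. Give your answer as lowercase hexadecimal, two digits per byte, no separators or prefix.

4735a35d1cad

byte 0: 08 XOR 4f = 47
byte 1: 0c XOR 39 = 35
byte 2: fb XOR 58 = a3
byte 3: 88 XOR d5 = 5d
byte 4: 73 XOR 6f = 1c
byte 5: a3 XOR 0e = ad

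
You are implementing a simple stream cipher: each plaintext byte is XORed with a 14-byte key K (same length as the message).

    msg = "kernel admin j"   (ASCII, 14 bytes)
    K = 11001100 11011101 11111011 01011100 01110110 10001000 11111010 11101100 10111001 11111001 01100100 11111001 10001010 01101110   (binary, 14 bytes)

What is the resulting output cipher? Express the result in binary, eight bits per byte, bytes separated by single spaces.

10100111 10111000 10001001 00110010 00010011 11100100 11011010 10001101 11011101 10010100 00001101 10010111 10101010 00000100

XOR is its own inverse, so applying the key byte-wise gives the result directly.
01101011 xor 11001100 = 10100111
01100101 xor 11011101 = 10111000
01110010 xor 11111011 = 10001001
01101110 xor 01011100 = 00110010
01100101 xor 01110110 = 00010011
01101100 xor 10001000 = 11100100
00100000 xor 11111010 = 11011010
01100001 xor 11101100 = 10001101
01100100 xor 10111001 = 11011101
01101101 xor 11111001 = 10010100
01101001 xor 01100100 = 00001101
01101110 xor 11111001 = 10010111
00100000 xor 10001010 = 10101010
01101010 xor 01101110 = 00000100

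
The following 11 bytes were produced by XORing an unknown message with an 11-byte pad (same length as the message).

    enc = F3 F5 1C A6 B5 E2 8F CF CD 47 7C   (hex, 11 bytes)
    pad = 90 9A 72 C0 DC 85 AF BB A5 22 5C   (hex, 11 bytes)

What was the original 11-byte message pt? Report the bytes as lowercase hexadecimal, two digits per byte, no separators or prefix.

XOR is its own inverse, so applying the key byte-wise gives the result directly.
f3 xor 90 = 63
f5 xor 9a = 6f
1c xor 72 = 6e
a6 xor c0 = 66
b5 xor dc = 69
e2 xor 85 = 67
8f xor af = 20
cf xor bb = 74
cd xor a5 = 68
47 xor 22 = 65
7c xor 5c = 20

636f6e6669672074686520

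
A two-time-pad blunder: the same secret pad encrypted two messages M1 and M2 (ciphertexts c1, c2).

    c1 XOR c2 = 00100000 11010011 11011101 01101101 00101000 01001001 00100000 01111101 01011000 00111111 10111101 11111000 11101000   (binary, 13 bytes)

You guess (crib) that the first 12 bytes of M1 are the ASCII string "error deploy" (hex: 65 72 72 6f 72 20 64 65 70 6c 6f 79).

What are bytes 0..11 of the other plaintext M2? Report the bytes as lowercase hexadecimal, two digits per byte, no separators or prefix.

Since c1 ⊕ c2 = M1 ⊕ M2, XORing with the guessed M1 bytes yields the corresponding M2 bytes: M2 = (c1 ⊕ c2) ⊕ M1.
byte 0: 20 ⊕ 65 = 45
byte 1: d3 ⊕ 72 = a1
byte 2: dd ⊕ 72 = af
byte 3: 6d ⊕ 6f = 02
byte 4: 28 ⊕ 72 = 5a
byte 5: 49 ⊕ 20 = 69
byte 6: 20 ⊕ 64 = 44
byte 7: 7d ⊕ 65 = 18
byte 8: 58 ⊕ 70 = 28
byte 9: 3f ⊕ 6c = 53
byte 10: bd ⊕ 6f = d2
byte 11: f8 ⊕ 79 = 81

45a1af025a6944182853d281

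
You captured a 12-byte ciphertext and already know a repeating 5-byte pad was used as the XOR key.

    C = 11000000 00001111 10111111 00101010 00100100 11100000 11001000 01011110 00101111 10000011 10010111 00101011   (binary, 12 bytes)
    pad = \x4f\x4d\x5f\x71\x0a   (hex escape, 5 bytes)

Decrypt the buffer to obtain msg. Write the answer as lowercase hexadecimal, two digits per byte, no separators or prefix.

8f42e05b2eaf85015e89d866

The 5-byte key repeats, so the effective keystream is 4f 4d 5f 71 0a 4f 4d 5f 71 0a 4f 4d.
byte 0: c0 xor 4f = 8f
byte 1: 0f xor 4d = 42
byte 2: bf xor 5f = e0
byte 3: 2a xor 71 = 5b
byte 4: 24 xor 0a = 2e
byte 5: e0 xor 4f = af
byte 6: c8 xor 4d = 85
byte 7: 5e xor 5f = 01
byte 8: 2f xor 71 = 5e
byte 9: 83 xor 0a = 89
byte 10: 97 xor 4f = d8
byte 11: 2b xor 4d = 66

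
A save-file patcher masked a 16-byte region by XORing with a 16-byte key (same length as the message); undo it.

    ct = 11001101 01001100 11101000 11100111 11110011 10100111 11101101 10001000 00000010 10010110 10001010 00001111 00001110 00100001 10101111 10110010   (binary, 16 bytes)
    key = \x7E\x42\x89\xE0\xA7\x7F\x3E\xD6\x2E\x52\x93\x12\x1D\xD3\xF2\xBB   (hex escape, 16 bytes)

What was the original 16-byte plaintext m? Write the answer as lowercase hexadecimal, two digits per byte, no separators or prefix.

11001101 xor 01111110 = 10110011
01001100 xor 01000010 = 00001110
11101000 xor 10001001 = 01100001
11100111 xor 11100000 = 00000111
11110011 xor 10100111 = 01010100
10100111 xor 01111111 = 11011000
11101101 xor 00111110 = 11010011
10001000 xor 11010110 = 01011110
00000010 xor 00101110 = 00101100
10010110 xor 01010010 = 11000100
10001010 xor 10010011 = 00011001
00001111 xor 00010010 = 00011101
00001110 xor 00011101 = 00010011
00100001 xor 11010011 = 11110010
10101111 xor 11110010 = 01011101
10110010 xor 10111011 = 00001001

b30e610754d8d35e2cc4191d13f25d09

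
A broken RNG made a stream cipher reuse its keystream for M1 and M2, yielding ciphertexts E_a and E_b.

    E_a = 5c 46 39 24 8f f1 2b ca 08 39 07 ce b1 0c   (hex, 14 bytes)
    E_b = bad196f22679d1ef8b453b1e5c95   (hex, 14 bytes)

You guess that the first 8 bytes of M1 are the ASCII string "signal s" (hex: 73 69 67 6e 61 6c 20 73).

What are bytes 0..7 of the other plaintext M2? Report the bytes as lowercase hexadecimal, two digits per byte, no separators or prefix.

First, E_a ⊕ E_b = (M1 ⊕ K) ⊕ (M2 ⊕ K) = M1 ⊕ M2, so the key drops out. Then M2 = (M1 ⊕ M2) ⊕ M1 over the first 8 bytes.
byte 0: (5c XOR ba) XOR 73 = e6 XOR 73 = 95
byte 1: (46 XOR d1) XOR 69 = 97 XOR 69 = fe
byte 2: (39 XOR 96) XOR 67 = af XOR 67 = c8
byte 3: (24 XOR f2) XOR 6e = d6 XOR 6e = b8
byte 4: (8f XOR 26) XOR 61 = a9 XOR 61 = c8
byte 5: (f1 XOR 79) XOR 6c = 88 XOR 6c = e4
byte 6: (2b XOR d1) XOR 20 = fa XOR 20 = da
byte 7: (ca XOR ef) XOR 73 = 25 XOR 73 = 56

95fec8b8c8e4da56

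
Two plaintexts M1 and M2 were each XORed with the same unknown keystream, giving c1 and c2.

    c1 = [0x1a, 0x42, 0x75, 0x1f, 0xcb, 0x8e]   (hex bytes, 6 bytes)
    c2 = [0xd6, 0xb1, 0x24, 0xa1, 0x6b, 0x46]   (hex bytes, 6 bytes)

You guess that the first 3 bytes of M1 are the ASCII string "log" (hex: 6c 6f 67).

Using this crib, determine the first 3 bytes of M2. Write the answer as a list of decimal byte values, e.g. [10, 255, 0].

First, c1 ⊕ c2 = (M1 ⊕ K) ⊕ (M2 ⊕ K) = M1 ⊕ M2, so the key drops out. Then M2 = (M1 ⊕ M2) ⊕ M1 over the first 3 bytes.
byte 0: (1a ^ d6) ^ 6c = cc ^ 6c = a0
byte 1: (42 ^ b1) ^ 6f = f3 ^ 6f = 9c
byte 2: (75 ^ 24) ^ 67 = 51 ^ 67 = 36

[160, 156, 54]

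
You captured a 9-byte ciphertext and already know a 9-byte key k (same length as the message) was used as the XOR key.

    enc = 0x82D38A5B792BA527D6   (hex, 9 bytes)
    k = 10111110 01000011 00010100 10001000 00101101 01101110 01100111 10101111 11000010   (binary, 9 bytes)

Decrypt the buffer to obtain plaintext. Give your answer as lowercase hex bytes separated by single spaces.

3c 90 9e d3 54 45 c2 88 14

82 xor be = 3c
d3 xor 43 = 90
8a xor 14 = 9e
5b xor 88 = d3
79 xor 2d = 54
2b xor 6e = 45
a5 xor 67 = c2
27 xor af = 88
d6 xor c2 = 14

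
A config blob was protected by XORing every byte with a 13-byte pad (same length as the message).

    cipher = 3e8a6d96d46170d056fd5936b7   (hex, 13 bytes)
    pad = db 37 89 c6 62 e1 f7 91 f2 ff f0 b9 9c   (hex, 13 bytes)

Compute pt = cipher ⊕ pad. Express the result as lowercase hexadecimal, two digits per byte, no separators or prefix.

XOR is its own inverse, so applying the key byte-wise gives the result directly.
byte 0: 3e ⊕ db = e5
byte 1: 8a ⊕ 37 = bd
byte 2: 6d ⊕ 89 = e4
byte 3: 96 ⊕ c6 = 50
byte 4: d4 ⊕ 62 = b6
byte 5: 61 ⊕ e1 = 80
byte 6: 70 ⊕ f7 = 87
byte 7: d0 ⊕ 91 = 41
byte 8: 56 ⊕ f2 = a4
byte 9: fd ⊕ ff = 02
byte 10: 59 ⊕ f0 = a9
byte 11: 36 ⊕ b9 = 8f
byte 12: b7 ⊕ 9c = 2b

e5bde450b6808741a402a98f2b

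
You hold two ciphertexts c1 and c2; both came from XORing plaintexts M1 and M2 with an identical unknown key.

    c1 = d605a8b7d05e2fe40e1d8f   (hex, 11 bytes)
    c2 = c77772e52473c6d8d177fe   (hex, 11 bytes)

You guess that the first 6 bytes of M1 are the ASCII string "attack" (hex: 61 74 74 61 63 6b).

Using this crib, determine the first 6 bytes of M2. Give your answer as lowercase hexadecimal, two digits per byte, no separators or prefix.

First, c1 ⊕ c2 = (M1 ⊕ K) ⊕ (M2 ⊕ K) = M1 ⊕ M2, so the key drops out. Then M2 = (M1 ⊕ M2) ⊕ M1 over the first 6 bytes.
byte 0: (d6 xor c7) xor 61 = 11 xor 61 = 70
byte 1: (05 xor 77) xor 74 = 72 xor 74 = 06
byte 2: (a8 xor 72) xor 74 = da xor 74 = ae
byte 3: (b7 xor e5) xor 61 = 52 xor 61 = 33
byte 4: (d0 xor 24) xor 63 = f4 xor 63 = 97
byte 5: (5e xor 73) xor 6b = 2d xor 6b = 46

7006ae339746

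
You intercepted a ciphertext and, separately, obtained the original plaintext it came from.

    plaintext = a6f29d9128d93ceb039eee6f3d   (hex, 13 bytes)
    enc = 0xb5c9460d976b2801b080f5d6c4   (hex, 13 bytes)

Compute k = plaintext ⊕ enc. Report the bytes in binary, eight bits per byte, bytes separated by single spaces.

Since enc = plaintext ⊕ k, XORing both sides with plaintext gives k = plaintext ⊕ enc.
byte 0: a6 XOR b5 = 13
byte 1: f2 XOR c9 = 3b
byte 2: 9d XOR 46 = db
byte 3: 91 XOR 0d = 9c
byte 4: 28 XOR 97 = bf
byte 5: d9 XOR 6b = b2
byte 6: 3c XOR 28 = 14
byte 7: eb XOR 01 = ea
byte 8: 03 XOR b0 = b3
byte 9: 9e XOR 80 = 1e
byte 10: ee XOR f5 = 1b
byte 11: 6f XOR d6 = b9
byte 12: 3d XOR c4 = f9

00010011 00111011 11011011 10011100 10111111 10110010 00010100 11101010 10110011 00011110 00011011 10111001 11111001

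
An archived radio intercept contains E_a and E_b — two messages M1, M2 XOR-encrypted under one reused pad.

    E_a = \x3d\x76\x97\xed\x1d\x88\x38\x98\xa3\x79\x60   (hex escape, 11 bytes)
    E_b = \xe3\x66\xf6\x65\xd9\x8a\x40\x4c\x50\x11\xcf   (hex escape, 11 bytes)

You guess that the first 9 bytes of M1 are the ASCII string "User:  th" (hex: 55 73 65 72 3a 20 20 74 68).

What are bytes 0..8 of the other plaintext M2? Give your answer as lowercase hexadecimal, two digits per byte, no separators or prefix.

First, E_a ⊕ E_b = (M1 ⊕ K) ⊕ (M2 ⊕ K) = M1 ⊕ M2, so the key drops out. Then M2 = (M1 ⊕ M2) ⊕ M1 over the first 9 bytes.
byte 0: (3d XOR e3) XOR 55 = de XOR 55 = 8b
byte 1: (76 XOR 66) XOR 73 = 10 XOR 73 = 63
byte 2: (97 XOR f6) XOR 65 = 61 XOR 65 = 04
byte 3: (ed XOR 65) XOR 72 = 88 XOR 72 = fa
byte 4: (1d XOR d9) XOR 3a = c4 XOR 3a = fe
byte 5: (88 XOR 8a) XOR 20 = 02 XOR 20 = 22
byte 6: (38 XOR 40) XOR 20 = 78 XOR 20 = 58
byte 7: (98 XOR 4c) XOR 74 = d4 XOR 74 = a0
byte 8: (a3 XOR 50) XOR 68 = f3 XOR 68 = 9b

8b6304fafe2258a09b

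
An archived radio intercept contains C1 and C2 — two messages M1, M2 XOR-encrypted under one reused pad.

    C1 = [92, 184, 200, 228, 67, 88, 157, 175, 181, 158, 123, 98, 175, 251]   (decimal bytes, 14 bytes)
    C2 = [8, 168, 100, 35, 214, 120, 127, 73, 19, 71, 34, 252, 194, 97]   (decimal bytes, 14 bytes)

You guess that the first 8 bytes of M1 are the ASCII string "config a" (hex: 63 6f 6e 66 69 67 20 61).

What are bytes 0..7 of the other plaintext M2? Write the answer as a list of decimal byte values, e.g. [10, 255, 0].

First, C1 ⊕ C2 = (M1 ⊕ K) ⊕ (M2 ⊕ K) = M1 ⊕ M2, so the key drops out. Then M2 = (M1 ⊕ M2) ⊕ M1 over the first 8 bytes.
byte 0: (5c ⊕ 08) ⊕ 63 = 54 ⊕ 63 = 37
byte 1: (b8 ⊕ a8) ⊕ 6f = 10 ⊕ 6f = 7f
byte 2: (c8 ⊕ 64) ⊕ 6e = ac ⊕ 6e = c2
byte 3: (e4 ⊕ 23) ⊕ 66 = c7 ⊕ 66 = a1
byte 4: (43 ⊕ d6) ⊕ 69 = 95 ⊕ 69 = fc
byte 5: (58 ⊕ 78) ⊕ 67 = 20 ⊕ 67 = 47
byte 6: (9d ⊕ 7f) ⊕ 20 = e2 ⊕ 20 = c2
byte 7: (af ⊕ 49) ⊕ 61 = e6 ⊕ 61 = 87

[55, 127, 194, 161, 252, 71, 194, 135]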